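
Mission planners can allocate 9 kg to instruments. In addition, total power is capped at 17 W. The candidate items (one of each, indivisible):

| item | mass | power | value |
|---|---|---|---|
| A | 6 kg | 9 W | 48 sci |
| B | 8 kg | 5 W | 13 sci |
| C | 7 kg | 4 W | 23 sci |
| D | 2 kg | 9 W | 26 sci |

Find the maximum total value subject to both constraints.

Feasible sets respecting both limits:
- C+D: mass 9, power 13, value 49
- A: mass 6, power 9, value 48
- D: mass 2, power 9, value 26
- C: mass 7, power 4, value 23
Best: 49 sci.

49 sci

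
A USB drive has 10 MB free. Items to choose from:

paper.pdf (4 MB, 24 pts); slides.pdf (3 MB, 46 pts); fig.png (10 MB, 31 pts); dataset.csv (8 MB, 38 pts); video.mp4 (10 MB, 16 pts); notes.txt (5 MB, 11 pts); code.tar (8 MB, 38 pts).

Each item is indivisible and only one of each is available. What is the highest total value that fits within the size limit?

70 pts

Check high-value combinations within 10 MB:
- paper.pdf+slides.pdf: size 4+3=7, value 24+46=70
- slides.pdf+notes.txt: size 3+5=8, value 46+11=57
- slides.pdf: size 3, value 46
Best: 70 pts.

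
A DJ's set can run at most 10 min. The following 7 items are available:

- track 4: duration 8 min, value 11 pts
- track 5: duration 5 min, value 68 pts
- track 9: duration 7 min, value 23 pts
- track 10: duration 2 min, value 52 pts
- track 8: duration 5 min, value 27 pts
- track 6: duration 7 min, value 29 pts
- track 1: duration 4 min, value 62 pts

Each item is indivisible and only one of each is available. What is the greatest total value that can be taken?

Check high-value combinations within 10 min:
- track 5+track 1: duration 5+4=9, value 68+62=130
- track 5+track 10: duration 5+2=7, value 68+52=120
- track 10+track 1: duration 2+4=6, value 52+62=114
- track 5+track 8: duration 5+5=10, value 68+27=95
Best: 130 pts.

130 pts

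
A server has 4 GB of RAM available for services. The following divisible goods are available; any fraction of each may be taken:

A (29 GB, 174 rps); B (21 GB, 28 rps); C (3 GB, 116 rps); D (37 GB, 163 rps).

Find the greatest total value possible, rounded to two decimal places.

Take in order of value per unit:
- C (116/3 per unit): all 3 → value 116, running total 116.00
- A (174/29 per unit): 1 of 29 → value 1×174/29 = 6.0000, running total 122.00
Total 122.00.

122.00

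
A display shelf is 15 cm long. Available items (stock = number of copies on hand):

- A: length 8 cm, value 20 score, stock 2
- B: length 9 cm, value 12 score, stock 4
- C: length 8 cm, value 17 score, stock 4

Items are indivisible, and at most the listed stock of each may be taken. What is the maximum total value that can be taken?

Best selections within length 15 and stock limits:
- 1×A: length 8, value 20
- 1×C: length 8, value 17
- 1×B: length 9, value 12
Best: 20 score.

20 score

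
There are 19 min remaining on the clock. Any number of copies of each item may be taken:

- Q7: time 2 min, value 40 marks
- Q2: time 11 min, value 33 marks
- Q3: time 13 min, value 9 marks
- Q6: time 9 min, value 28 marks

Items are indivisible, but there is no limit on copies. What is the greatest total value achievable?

360 marks

Best value-per-unit is Q7 at 40/2, and filling with it alone uses time 9×2=18. No mix of the others beats 9×40 = 360.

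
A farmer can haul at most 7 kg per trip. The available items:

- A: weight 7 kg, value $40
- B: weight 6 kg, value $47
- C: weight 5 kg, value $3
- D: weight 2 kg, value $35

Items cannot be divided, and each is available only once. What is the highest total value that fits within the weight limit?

$47

This is a 0/1 knapsack; check combinations near the capacity.
- B: weight 6, value 47
- A: weight 7, value 40
- C+D: weight 5+2=7, value 3+35=38
- D: weight 2, value 35
- C: weight 5, value 3
Best: $47.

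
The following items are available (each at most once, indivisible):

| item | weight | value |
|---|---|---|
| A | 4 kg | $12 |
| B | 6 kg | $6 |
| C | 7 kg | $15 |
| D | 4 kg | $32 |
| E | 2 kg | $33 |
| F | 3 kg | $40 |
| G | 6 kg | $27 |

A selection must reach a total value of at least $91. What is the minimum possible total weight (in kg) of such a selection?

9

Subsets with value ≥ 91, sorted by total weight:
- D+E+F: weight 9, value 105
- E+F+G: weight 11, value 100
Minimum weight: 9 kg.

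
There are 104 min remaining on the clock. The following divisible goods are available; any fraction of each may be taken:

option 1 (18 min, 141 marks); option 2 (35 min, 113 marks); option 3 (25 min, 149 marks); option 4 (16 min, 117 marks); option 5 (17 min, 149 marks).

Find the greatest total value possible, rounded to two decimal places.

646.40

Take in order of value per unit:
- option 5 (149/17 per unit): all 17 → value 149, running total 149.00
- option 1 (141/18 per unit): all 18 → value 141, running total 290.00
- option 4 (117/16 per unit): all 16 → value 117, running total 407.00
- option 3 (149/25 per unit): all 25 → value 149, running total 556.00
- option 2 (113/35 per unit): 28 of 35 → value 28×113/35 = 90.4000, running total 646.40
Total 646.40.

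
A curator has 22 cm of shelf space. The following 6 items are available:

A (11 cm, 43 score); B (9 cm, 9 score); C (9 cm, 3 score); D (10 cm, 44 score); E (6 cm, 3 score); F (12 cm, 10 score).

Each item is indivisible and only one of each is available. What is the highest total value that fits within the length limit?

Check high-value combinations within 22 cm:
- A+D: length 11+10=21, value 43+44=87
- D+F: length 10+12=22, value 44+10=54
- B+D: length 9+10=19, value 9+44=53
Best: 87 score.

87 score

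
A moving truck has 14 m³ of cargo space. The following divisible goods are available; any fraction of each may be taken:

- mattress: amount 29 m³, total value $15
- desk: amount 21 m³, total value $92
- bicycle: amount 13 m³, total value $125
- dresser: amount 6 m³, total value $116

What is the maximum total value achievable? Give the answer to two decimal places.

192.92

Take in order of value per unit:
- dresser (116/6 per unit): all 6 → value 116, running total 116.00
- bicycle (125/13 per unit): 8 of 13 → value 8×125/13 = 76.9231, running total 192.92
Total 192.92.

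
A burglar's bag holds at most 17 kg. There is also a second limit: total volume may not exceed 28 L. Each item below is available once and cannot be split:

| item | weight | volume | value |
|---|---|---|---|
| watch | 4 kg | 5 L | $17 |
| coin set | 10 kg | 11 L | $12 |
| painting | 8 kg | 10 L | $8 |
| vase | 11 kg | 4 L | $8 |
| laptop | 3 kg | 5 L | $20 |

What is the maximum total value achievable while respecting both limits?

Feasible sets respecting both limits:
- watch+coin set+laptop: weight 17, volume 21, value 49
- watch+painting+laptop: weight 15, volume 20, value 45
- watch+laptop: weight 7, volume 10, value 37
- coin set+laptop: weight 13, volume 16, value 32
Best: $49.

$49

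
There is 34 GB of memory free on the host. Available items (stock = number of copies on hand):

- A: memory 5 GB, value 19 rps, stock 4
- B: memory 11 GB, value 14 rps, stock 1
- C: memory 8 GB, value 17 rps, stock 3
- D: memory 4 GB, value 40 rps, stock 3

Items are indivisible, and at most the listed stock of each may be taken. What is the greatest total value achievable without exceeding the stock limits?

196 rps

Best selections within memory 34 and stock limits:
- 4×A + 3×D: memory 32, value 196
- 3×A + 3×D: memory 27, value 177
Best: 196 rps.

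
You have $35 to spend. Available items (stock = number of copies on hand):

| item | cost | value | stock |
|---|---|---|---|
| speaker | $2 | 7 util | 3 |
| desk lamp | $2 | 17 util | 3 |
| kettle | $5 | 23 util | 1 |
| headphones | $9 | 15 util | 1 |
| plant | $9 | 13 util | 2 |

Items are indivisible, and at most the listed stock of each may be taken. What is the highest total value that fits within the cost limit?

123 util

Best selections within cost 35 and stock limits:
- 3×speaker + 3×desk lamp + 1×kettle + 1×headphones + 1×plant: cost 35, value 123
- 3×speaker + 3×desk lamp + 1×kettle + 2×plant: cost 35, value 121
- 2×speaker + 3×desk lamp + 1×kettle + 1×headphones + 1×plant: cost 33, value 116
Best: 123 util.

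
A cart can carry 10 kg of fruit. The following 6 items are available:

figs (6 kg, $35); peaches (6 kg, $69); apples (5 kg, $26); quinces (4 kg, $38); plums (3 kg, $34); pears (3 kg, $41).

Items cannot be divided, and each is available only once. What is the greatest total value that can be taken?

Check high-value combinations within 10 kg:
- quinces+plums+pears: weight 4+3+3=10, value 38+34+41=113
- peaches+pears: weight 6+3=9, value 69+41=110
- peaches+quinces: weight 6+4=10, value 69+38=107
Best: $113.

$113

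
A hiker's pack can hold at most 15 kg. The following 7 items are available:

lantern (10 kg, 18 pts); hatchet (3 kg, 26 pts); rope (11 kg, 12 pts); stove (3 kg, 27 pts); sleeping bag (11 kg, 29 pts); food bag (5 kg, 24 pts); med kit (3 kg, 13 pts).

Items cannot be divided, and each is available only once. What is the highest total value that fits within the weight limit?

90 pts

Check high-value combinations within 15 kg:
- hatchet+stove+food bag+med kit: weight 3+3+5+3=14, value 26+27+24+13=90
- hatchet+stove+food bag: weight 3+3+5=11, value 26+27+24=77
- hatchet+stove+med kit: weight 3+3+3=9, value 26+27+13=66
- stove+food bag+med kit: weight 3+5+3=11, value 27+24+13=64
Best: 90 pts.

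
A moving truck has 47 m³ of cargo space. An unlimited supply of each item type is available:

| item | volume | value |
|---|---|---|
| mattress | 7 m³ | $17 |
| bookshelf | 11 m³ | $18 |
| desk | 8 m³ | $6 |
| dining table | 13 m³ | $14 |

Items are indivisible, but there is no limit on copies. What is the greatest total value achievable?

Best value-per-unit is mattress at 17/7; filling with it alone gives 6×17 = 102.
Optimal mix: 5×mattress + 1×bookshelf → volume 46, value 103.

$103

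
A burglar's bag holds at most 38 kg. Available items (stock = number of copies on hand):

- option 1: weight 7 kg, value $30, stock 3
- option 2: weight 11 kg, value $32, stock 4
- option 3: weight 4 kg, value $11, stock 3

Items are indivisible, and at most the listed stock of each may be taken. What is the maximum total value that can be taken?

$133

Top feasible selections:
- 3×option 1 + 1×option 2 + 1×option 3: weight 36, value 133
- 2×option 1 + 1×option 2 + 3×option 3: weight 37, value 125
- 2×option 1 + 2×option 2: weight 36, value 124
Best: $133.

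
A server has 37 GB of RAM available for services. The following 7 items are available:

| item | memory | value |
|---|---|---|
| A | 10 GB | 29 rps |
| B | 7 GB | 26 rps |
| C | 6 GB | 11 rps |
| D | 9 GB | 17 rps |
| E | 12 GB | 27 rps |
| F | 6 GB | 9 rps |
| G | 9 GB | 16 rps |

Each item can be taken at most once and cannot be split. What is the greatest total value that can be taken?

Check high-value combinations within 37 GB:
- A+B+C+E: memory 10+7+6+12=35, value 29+26+11+27=93
- A+B+E+F: memory 10+7+12+6=35, value 29+26+27+9=91
- A+B+D+G: memory 10+7+9+9=35, value 29+26+17+16=88
- B+D+E+G: memory 7+9+12+9=37, value 26+17+27+16=86
Best: 93 rps.

93 rps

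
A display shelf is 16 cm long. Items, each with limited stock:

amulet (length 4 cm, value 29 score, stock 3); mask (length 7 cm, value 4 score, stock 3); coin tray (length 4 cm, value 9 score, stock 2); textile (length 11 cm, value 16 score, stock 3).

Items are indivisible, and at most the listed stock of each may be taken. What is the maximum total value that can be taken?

Top feasible selections:
- 3×amulet + 1×coin tray: length 16, value 96
- 3×amulet: length 12, value 87
- 2×amulet + 2×coin tray: length 16, value 76
Best: 96 score.

96 score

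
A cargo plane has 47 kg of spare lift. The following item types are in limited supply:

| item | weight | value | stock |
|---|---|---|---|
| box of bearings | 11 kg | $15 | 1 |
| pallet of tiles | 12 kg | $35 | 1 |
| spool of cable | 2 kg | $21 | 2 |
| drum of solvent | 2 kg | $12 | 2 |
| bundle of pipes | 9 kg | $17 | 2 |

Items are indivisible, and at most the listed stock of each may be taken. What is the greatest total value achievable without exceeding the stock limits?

Top feasible selections:
- 1×box of bearings + 1×pallet of tiles + 2×spool of cable + 1×drum of solvent + 2×bundle of pipes: weight 47, value 138
- 1×pallet of tiles + 2×spool of cable + 2×drum of solvent + 2×bundle of pipes: weight 38, value 135
- 1×box of bearings + 1×pallet of tiles + 2×spool of cable + 2×drum of solvent + 1×bundle of pipes: weight 40, value 133
Best: $138.

$138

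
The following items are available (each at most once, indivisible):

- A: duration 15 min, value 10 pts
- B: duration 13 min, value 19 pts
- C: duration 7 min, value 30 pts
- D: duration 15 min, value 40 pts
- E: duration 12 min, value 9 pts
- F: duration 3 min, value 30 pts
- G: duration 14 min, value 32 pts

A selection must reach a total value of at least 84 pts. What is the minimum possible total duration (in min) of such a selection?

24

Subsets with value ≥ 84, sorted by total duration:
- C+F+G: duration 24, value 92
- C+D+F: duration 25, value 100
- B+D+F: duration 31, value 89
Minimum duration: 24 min.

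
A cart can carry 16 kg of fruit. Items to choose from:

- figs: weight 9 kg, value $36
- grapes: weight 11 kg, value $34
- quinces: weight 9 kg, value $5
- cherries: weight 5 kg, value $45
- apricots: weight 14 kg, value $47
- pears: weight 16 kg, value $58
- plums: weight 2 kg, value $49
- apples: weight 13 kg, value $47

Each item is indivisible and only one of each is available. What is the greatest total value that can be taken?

$130

Check high-value combinations within 16 kg:
- figs+cherries+plums: weight 9+5+2=16, value 36+45+49=130
- quinces+cherries+plums: weight 9+5+2=16, value 5+45+49=99
- plums+apples: weight 2+13=15, value 49+47=96
- apricots+plums: weight 14+2=16, value 47+49=96
Best: $130.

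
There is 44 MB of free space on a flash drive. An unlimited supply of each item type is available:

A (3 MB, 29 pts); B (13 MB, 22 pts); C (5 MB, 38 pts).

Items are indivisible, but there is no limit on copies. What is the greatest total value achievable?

Best value-per-unit is A at 29/3; filling with it alone gives 14×29 = 406.
Optimal mix: 13×A + 1×C → size 44, value 415.

415 pts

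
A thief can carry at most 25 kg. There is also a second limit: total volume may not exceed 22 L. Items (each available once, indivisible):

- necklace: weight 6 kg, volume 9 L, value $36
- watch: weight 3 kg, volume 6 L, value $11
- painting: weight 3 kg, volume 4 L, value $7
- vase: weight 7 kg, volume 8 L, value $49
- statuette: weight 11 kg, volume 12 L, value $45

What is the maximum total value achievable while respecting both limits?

Feasible sets respecting both limits:
- vase+statuette: weight 18, volume 20, value 94
- necklace+painting+vase: weight 16, volume 21, value 92
- necklace+vase: weight 13, volume 17, value 85
Best: $94.

$94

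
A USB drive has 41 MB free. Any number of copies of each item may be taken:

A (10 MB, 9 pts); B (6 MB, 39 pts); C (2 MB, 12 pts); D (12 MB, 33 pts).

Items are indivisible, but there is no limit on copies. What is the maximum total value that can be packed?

Best value-per-unit is B at 39/6; filling with it alone gives 6×39 = 234.
Optimal mix: 6×B + 2×C → size 40, value 258.

258 pts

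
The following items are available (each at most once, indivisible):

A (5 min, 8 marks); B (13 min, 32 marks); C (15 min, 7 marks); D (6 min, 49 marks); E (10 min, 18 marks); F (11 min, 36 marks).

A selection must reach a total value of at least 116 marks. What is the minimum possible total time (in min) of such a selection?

30

Subsets with value ≥ 116, sorted by total time:
- B+D+F: time 30, value 117
- A+B+D+F: time 35, value 125
- B+D+E+F: time 40, value 135
Minimum time: 30 min.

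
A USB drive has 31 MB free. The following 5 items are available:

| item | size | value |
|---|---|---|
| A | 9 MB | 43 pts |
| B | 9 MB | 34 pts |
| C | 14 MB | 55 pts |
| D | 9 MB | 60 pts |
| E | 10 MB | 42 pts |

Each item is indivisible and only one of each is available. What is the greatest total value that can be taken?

145 pts

This is a 0/1 knapsack; check combinations near the capacity.
- A+D+E: size 9+9+10=28, value 43+60+42=145
- A+B+D: size 9+9+9=27, value 43+34+60=137
- B+D+E: size 9+9+10=28, value 34+60+42=136
- A+B+E: size 9+9+10=28, value 43+34+42=119
Best: 145 pts.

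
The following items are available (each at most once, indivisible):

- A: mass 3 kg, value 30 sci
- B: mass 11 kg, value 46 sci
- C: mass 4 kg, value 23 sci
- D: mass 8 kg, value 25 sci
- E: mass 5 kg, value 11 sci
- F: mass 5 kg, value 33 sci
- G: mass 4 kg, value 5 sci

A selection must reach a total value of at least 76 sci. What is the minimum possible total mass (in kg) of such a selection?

Subsets with value ≥ 76, sorted by total mass:
- A+C+F: mass 12, value 86
- A+B: mass 14, value 76
- A+C+D: mass 15, value 78
Minimum mass: 12 kg.

12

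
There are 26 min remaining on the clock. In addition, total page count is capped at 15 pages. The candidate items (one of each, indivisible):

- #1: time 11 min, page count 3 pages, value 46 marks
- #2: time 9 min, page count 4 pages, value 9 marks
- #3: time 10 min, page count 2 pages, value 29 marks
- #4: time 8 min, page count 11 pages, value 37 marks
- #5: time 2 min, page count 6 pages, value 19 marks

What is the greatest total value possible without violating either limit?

94 marks

Feasible sets respecting both limits:
- #1+#3+#5: time 23, page count 11, value 94
- #1+#4: time 19, page count 14, value 83
- #1+#3: time 21, page count 5, value 75
- #1+#2+#5: time 22, page count 13, value 74
Best: 94 marks.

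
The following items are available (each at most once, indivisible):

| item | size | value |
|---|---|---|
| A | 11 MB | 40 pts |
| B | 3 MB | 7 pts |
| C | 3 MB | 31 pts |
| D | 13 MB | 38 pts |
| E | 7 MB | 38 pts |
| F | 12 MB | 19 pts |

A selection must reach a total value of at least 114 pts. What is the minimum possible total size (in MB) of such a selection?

Subsets with value ≥ 114, sorted by total size:
- A+B+C+E: size 24, value 116
- B+C+D+E: size 26, value 114
- A+B+C+D: size 30, value 116
- A+D+E: size 31, value 116
Minimum size: 24 MB.

24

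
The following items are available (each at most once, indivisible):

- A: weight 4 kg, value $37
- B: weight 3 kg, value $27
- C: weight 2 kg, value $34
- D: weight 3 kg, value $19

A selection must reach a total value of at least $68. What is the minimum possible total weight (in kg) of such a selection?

Subsets with value ≥ 68, sorted by total weight:
- A+C: weight 6, value 71
- B+C+D: weight 8, value 80
- A+B+C: weight 9, value 98
- A+C+D: weight 9, value 90
Minimum weight: 6 kg.

6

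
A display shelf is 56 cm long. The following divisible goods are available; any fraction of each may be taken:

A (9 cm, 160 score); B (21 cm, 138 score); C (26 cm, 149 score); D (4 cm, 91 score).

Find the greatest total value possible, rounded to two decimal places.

515.08

Take in order of value per unit:
- D (91/4 per unit): all 4 → value 91, running total 91.00
- A (160/9 per unit): all 9 → value 160, running total 251.00
- B (138/21 per unit): all 21 → value 138, running total 389.00
- C (149/26 per unit): 22 of 26 → value 22×149/26 = 126.0769, running total 515.08
Total 515.08.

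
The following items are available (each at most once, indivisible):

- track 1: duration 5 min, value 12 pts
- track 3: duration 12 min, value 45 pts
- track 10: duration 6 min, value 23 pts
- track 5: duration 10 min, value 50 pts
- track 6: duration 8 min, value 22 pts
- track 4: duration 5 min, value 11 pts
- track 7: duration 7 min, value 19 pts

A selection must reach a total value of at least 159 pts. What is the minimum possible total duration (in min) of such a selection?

43

Subsets with value ≥ 159, sorted by total duration:
- track 3+track 10+track 5+track 6+track 7: duration 43, value 159
- track 1+track 3+track 10+track 5+track 4+track 7: duration 45, value 160
- track 1+track 3+track 10+track 5+track 6+track 4: duration 46, value 163
- track 1+track 3+track 5+track 6+track 4+track 7: duration 47, value 159
Minimum duration: 43 min.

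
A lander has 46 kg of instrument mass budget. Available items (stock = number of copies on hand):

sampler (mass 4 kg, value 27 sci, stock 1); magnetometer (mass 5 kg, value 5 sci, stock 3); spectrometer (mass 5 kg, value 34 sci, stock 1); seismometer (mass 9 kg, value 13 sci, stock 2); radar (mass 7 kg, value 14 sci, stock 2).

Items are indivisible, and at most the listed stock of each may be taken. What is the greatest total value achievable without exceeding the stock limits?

Top feasible selections:
- 1×sampler + 1×magnetometer + 1×spectrometer + 2×seismometer + 2×radar: mass 46, value 120
- 1×sampler + 1×spectrometer + 2×seismometer + 2×radar: mass 41, value 115
- 1×sampler + 2×magnetometer + 1×spectrometer + 1×seismometer + 2×radar: mass 42, value 112
- 1×sampler + 2×magnetometer + 1×spectrometer + 2×seismometer + 1×radar: mass 44, value 111
Best: 120 sci.

120 sci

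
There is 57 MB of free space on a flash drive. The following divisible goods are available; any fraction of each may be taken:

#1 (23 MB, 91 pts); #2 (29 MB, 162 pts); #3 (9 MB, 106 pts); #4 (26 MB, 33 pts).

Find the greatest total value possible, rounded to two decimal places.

343.17

Take in order of value per unit:
- #3 (106/9 per unit): all 9 → value 106, running total 106.00
- #2 (162/29 per unit): all 29 → value 162, running total 268.00
- #1 (91/23 per unit): 19 of 23 → value 19×91/23 = 75.1739, running total 343.17
Total 343.17.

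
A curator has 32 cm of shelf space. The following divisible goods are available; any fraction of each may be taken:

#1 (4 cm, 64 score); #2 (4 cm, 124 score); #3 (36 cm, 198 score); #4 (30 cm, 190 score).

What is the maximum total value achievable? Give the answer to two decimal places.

340.00

Take in order of value per unit:
- #2 (124/4 per unit): all 4 → value 124, running total 124.00
- #1 (64/4 per unit): all 4 → value 64, running total 188.00
- #4 (190/30 per unit): 24 of 30 → value 24×190/30 = 152.0000, running total 340.00
Total 340.00.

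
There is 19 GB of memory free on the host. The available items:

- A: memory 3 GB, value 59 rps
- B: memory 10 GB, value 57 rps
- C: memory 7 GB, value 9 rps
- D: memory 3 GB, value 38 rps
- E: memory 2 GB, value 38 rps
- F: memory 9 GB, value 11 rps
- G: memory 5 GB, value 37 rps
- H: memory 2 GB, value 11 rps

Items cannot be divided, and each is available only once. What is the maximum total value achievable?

Check high-value combinations within 19 GB:
- A+B+D+E: memory 3+10+3+2=18, value 59+57+38+38=192
- A+D+E+G+H: memory 3+3+2+5+2=15, value 59+38+38+37+11=183
- A+D+E+G: memory 3+3+2+5=13, value 59+38+38+37=172
- A+B+E+H: memory 3+10+2+2=17, value 59+57+38+11=165
Best: 192 rps.

192 rps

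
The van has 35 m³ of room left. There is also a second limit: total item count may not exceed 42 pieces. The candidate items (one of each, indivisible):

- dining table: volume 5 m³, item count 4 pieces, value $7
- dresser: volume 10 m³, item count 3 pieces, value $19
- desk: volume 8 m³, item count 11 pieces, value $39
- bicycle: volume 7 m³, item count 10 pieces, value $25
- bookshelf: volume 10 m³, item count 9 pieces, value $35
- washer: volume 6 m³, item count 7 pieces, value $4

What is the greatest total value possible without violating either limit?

$118

Feasible sets respecting both limits:
- dresser+desk+bicycle+bookshelf: volume 35, item count 33, value 118
- dining table+desk+bicycle+bookshelf: volume 30, item count 34, value 106
- desk+bicycle+bookshelf+washer: volume 31, item count 37, value 103
Best: $118.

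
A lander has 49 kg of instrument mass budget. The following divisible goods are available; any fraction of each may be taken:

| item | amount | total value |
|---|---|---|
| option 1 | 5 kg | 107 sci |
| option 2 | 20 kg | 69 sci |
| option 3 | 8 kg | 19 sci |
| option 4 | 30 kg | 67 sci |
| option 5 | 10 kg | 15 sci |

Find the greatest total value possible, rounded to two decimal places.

230.73

Take in order of value per unit:
- option 1 (107/5 per unit): all 5 → value 107, running total 107.00
- option 2 (69/20 per unit): all 20 → value 69, running total 176.00
- option 3 (19/8 per unit): all 8 → value 19, running total 195.00
- option 4 (67/30 per unit): 16 of 30 → value 16×67/30 = 35.7333, running total 230.73
Total 230.73.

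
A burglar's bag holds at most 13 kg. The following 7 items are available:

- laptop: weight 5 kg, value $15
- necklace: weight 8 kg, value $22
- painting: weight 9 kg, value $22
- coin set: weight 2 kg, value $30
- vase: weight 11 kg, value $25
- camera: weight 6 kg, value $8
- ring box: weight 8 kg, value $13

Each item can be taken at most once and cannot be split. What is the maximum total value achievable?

$55

This is a 0/1 knapsack; check combinations near the capacity.
- coin set+vase: weight 2+11=13, value 30+25=55
- laptop+coin set+camera: weight 5+2+6=13, value 15+30+8=53
- necklace+coin set: weight 8+2=10, value 22+30=52
Best: $55.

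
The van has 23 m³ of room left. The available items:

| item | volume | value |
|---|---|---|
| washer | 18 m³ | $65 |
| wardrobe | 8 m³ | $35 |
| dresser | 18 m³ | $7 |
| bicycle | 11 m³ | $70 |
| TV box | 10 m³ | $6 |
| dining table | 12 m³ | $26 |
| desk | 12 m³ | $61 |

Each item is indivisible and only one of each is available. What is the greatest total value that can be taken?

Check high-value combinations within 23 m³:
- bicycle+desk: volume 11+12=23, value 70+61=131
- wardrobe+bicycle: volume 8+11=19, value 35+70=105
- wardrobe+desk: volume 8+12=20, value 35+61=96
- bicycle+dining table: volume 11+12=23, value 70+26=96
- bicycle+TV box: volume 11+10=21, value 70+6=76
Best: $131.

$131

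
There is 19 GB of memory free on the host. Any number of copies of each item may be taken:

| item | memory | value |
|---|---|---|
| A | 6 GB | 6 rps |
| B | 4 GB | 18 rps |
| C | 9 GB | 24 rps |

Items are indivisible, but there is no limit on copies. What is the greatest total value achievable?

72 rps

Best value-per-unit is B at 18/4, and filling with it alone uses memory 4×4=16. No mix of the others beats 4×18 = 72.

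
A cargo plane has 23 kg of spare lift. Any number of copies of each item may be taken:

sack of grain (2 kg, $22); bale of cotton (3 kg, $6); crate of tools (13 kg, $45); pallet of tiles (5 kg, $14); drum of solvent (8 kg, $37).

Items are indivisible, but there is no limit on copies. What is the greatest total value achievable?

Best value-per-unit is sack of grain at 22/2, and filling with it alone uses weight 11×2=22. No mix of the others beats 11×22 = 242.

$242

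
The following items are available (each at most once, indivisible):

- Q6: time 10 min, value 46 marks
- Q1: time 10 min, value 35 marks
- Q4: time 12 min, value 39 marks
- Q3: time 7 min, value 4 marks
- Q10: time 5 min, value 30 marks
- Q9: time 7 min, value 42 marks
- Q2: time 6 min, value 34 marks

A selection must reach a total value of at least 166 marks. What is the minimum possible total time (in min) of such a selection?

38

Subsets with value ≥ 166, sorted by total time:
- Q6+Q1+Q10+Q9+Q2: time 38, value 187
- Q6+Q4+Q10+Q9+Q2: time 40, value 191
- Q1+Q4+Q10+Q9+Q2: time 40, value 180
Minimum time: 38 min.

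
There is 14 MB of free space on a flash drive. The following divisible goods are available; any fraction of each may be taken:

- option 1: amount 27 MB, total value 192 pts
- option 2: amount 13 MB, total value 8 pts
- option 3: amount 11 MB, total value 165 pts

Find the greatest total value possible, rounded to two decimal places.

186.33

Take in order of value per unit:
- option 3 (165/11 per unit): all 11 → value 165, running total 165.00
- option 1 (192/27 per unit): 3 of 27 → value 3×192/27 = 21.3333, running total 186.33
Total 186.33.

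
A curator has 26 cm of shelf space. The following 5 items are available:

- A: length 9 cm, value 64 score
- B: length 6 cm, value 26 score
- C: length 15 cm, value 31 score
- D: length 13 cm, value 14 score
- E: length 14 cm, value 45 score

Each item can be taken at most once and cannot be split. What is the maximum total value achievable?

109 score

Check high-value combinations within 26 cm:
- A+E: length 9+14=23, value 64+45=109
- A+C: length 9+15=24, value 64+31=95
- A+B: length 9+6=15, value 64+26=90
- A+D: length 9+13=22, value 64+14=78
- B+E: length 6+14=20, value 26+45=71
Best: 109 score.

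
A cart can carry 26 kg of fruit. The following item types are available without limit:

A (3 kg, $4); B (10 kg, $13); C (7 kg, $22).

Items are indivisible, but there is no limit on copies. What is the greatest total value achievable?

Best value-per-unit is C at 22/7; filling with it alone gives 3×22 = 66.
Optimal mix: 1×A + 3×C → weight 24, value 70.

$70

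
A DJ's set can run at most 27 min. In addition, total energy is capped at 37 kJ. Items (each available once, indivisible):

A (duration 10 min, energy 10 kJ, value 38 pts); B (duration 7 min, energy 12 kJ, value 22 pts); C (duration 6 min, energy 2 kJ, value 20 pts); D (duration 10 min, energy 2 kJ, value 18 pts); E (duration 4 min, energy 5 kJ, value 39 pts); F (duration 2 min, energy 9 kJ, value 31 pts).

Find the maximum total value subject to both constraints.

Feasible sets respecting both limits:
- A+B+E+F: duration 23, energy 36, value 130
- A+C+E+F: duration 22, energy 26, value 128
- A+D+E+F: duration 26, energy 26, value 126
Best: 130 pts.

130 pts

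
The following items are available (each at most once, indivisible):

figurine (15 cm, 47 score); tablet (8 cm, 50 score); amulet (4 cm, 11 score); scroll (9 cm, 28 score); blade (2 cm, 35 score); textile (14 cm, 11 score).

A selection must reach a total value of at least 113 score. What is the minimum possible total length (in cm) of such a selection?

19

Subsets with value ≥ 113, sorted by total length:
- tablet+scroll+blade: length 19, value 113
- tablet+amulet+scroll+blade: length 23, value 124
- figurine+tablet+blade: length 25, value 132
Minimum length: 19 cm.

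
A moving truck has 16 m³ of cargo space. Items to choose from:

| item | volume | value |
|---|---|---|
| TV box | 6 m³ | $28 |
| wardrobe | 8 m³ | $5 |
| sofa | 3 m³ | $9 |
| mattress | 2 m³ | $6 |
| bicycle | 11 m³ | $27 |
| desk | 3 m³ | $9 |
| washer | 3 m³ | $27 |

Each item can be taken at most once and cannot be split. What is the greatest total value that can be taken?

Check high-value combinations within 16 m³:
- TV box+sofa+desk+washer: volume 6+3+3+3=15, value 28+9+9+27=73
- TV box+sofa+mattress+washer: volume 6+3+2+3=14, value 28+9+6+27=70
- TV box+mattress+desk+washer: volume 6+2+3+3=14, value 28+6+9+27=70
- TV box+sofa+washer: volume 6+3+3=12, value 28+9+27=64
- TV box+desk+washer: volume 6+3+3=12, value 28+9+27=64
Best: $73.

$73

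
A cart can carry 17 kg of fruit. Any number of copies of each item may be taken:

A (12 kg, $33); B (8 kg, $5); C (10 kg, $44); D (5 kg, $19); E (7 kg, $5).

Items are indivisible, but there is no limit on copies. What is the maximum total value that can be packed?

$63

Best value-per-unit is C at 44/10; filling with it alone gives 1×44 = 44.
Optimal mix: 1×C + 1×D → weight 15, value 63.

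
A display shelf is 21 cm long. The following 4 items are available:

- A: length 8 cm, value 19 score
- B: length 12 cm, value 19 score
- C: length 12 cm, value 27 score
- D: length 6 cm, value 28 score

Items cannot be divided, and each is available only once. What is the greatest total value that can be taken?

55 score

Check high-value combinations within 21 cm:
- C+D: length 12+6=18, value 27+28=55
- A+D: length 8+6=14, value 19+28=47
- B+D: length 12+6=18, value 19+28=47
- A+C: length 8+12=20, value 19+27=46
Best: 55 score.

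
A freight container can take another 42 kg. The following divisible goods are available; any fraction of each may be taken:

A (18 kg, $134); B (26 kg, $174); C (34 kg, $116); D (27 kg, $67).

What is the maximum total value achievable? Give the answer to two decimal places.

Take in order of value per unit:
- A (134/18 per unit): all 18 → value 134, running total 134.00
- B (174/26 per unit): 24 of 26 → value 24×174/26 = 160.6154, running total 294.62
Total 294.62.

294.62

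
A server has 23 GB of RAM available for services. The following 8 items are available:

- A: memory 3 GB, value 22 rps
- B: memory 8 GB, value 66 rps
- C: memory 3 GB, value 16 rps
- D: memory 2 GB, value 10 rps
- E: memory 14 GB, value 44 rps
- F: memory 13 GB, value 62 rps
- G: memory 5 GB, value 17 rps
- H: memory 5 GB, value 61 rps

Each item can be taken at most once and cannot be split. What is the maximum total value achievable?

Check high-value combinations within 23 GB:
- A+B+D+G+H: memory 3+8+2+5+5=23, value 22+66+10+17+61=176
- A+B+C+D+H: memory 3+8+3+2+5=21, value 22+66+16+10+61=175
- B+C+D+G+H: memory 8+3+2+5+5=23, value 66+16+10+17+61=170
- A+B+G+H: memory 3+8+5+5=21, value 22+66+17+61=166
- A+B+C+H: memory 3+8+3+5=19, value 22+66+16+61=165
Best: 176 rps.

176 rps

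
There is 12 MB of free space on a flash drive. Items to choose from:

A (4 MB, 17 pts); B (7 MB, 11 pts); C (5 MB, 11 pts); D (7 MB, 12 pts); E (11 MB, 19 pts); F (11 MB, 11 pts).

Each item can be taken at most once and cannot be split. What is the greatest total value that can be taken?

29 pts

Check high-value combinations within 12 MB:
- A+D: size 4+7=11, value 17+12=29
- A+C: size 4+5=9, value 17+11=28
- A+B: size 4+7=11, value 17+11=28
Best: 29 pts.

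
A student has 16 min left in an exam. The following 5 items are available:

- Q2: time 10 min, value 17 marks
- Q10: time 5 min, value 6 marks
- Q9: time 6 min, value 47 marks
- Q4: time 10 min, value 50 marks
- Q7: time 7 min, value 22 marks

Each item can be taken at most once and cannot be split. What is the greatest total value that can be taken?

This is a 0/1 knapsack; check combinations near the capacity.
- Q9+Q4: time 6+10=16, value 47+50=97
- Q9+Q7: time 6+7=13, value 47+22=69
- Q2+Q9: time 10+6=16, value 17+47=64
Best: 97 marks.

97 marks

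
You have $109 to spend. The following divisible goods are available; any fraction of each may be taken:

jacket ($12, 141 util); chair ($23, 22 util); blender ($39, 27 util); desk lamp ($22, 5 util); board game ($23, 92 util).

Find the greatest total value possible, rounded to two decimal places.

284.73

Take in order of value per unit:
- jacket (141/12 per unit): all 12 → value 141, running total 141.00
- board game (92/23 per unit): all 23 → value 92, running total 233.00
- chair (22/23 per unit): all 23 → value 22, running total 255.00
- blender (27/39 per unit): all 39 → value 27, running total 282.00
- desk lamp (5/22 per unit): 12 of 22 → value 12×5/22 = 2.7273, running total 284.73
Total 284.73.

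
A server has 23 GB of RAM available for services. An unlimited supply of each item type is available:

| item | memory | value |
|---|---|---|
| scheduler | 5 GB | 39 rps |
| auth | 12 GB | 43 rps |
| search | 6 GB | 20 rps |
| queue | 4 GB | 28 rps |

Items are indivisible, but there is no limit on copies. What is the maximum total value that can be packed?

Best value-per-unit is scheduler at 39/5; filling with it alone gives 4×39 = 156.
Optimal mix: 3×scheduler + 2×queue → memory 23, value 173.

173 rps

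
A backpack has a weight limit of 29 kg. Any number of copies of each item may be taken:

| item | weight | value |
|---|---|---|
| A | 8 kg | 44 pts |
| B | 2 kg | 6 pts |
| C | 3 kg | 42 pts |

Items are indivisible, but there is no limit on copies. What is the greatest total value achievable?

384 pts

Best value-per-unit is C at 42/3; filling with it alone gives 9×42 = 378.
Optimal mix: 1×B + 9×C → weight 29, value 384.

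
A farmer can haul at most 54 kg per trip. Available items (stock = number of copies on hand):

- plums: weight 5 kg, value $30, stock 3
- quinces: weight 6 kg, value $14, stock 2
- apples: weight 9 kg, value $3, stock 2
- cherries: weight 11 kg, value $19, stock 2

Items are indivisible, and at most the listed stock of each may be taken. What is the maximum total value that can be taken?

$156

Best selections within weight 54 and stock limits:
- 3×plums + 2×quinces + 2×cherries: weight 49, value 156
- 3×plums + 1×quinces + 1×apples + 2×cherries: weight 52, value 145
Best: $156.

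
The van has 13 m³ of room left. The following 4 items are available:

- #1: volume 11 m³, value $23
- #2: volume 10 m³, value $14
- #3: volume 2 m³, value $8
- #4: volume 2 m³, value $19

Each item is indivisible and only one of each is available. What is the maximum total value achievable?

$42

This is a 0/1 knapsack; check combinations near the capacity.
- #1+#4: volume 11+2=13, value 23+19=42
- #2+#4: volume 10+2=12, value 14+19=33
- #1+#3: volume 11+2=13, value 23+8=31
- #3+#4: volume 2+2=4, value 8+19=27
- #1: volume 11, value 23
Best: $42.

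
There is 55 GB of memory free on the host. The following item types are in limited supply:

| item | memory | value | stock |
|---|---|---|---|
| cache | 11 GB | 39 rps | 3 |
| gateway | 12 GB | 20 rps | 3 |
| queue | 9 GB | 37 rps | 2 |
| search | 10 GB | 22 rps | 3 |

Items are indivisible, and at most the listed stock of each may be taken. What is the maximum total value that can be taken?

Top feasible selections:
- 3×cache + 2×queue: memory 51, value 191
- 3×cache + 1×queue + 1×search: memory 52, value 176
- 2×cache + 2×queue + 1×search: memory 50, value 174
Best: 191 rps.

191 rps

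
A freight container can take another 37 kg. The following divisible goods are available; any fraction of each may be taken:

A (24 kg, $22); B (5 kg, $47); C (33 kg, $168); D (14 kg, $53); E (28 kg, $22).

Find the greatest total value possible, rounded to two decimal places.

209.91

Take in order of value per unit:
- B (47/5 per unit): all 5 → value 47, running total 47.00
- C (168/33 per unit): 32 of 33 → value 32×168/33 = 162.9091, running total 209.91
Total 209.91.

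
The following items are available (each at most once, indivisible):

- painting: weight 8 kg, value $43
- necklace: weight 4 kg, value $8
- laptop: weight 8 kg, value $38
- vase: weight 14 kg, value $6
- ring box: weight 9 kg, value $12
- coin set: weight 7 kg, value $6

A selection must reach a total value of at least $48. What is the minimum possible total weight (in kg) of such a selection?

12

Subsets with value ≥ 48, sorted by total weight:
- painting+necklace: weight 12, value 51
- painting+coin set: weight 15, value 49
- painting+laptop: weight 16, value 81
- painting+ring box: weight 17, value 55
Minimum weight: 12 kg.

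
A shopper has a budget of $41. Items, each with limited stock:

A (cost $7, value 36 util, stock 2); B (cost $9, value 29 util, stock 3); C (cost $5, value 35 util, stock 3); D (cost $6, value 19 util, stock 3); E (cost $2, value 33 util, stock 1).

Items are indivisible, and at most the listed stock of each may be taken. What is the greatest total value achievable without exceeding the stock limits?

Top feasible selections:
- 2×A + 1×B + 3×C + 1×E: cost 40, value 239
- 2×A + 3×C + 1×D + 1×E: cost 37, value 229
Best: 239 util.

239 util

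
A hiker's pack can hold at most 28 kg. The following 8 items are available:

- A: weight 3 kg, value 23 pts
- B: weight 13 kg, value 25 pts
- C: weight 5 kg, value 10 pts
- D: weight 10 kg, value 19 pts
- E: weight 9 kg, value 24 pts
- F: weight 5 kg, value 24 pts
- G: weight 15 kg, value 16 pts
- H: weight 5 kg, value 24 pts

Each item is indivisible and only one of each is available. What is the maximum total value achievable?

Check high-value combinations within 28 kg:
- A+C+E+F+H: weight 3+5+9+5+5=27, value 23+10+24+24+24=105
- A+C+D+F+H: weight 3+5+10+5+5=28, value 23+10+19+24+24=100
- A+B+F+H: weight 3+13+5+5=26, value 23+25+24+24=96
- A+E+F+H: weight 3+9+5+5=22, value 23+24+24+24=95
- A+D+F+H: weight 3+10+5+5=23, value 23+19+24+24=90
Best: 105 pts.

105 pts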